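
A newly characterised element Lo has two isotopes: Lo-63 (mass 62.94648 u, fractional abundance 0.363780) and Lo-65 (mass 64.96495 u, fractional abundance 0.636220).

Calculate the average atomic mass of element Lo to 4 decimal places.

Weight each isotope mass by its fractional abundance: 0.363780 × 62.94648 + 0.636220 × 64.96495
= 22.898670 + 41.332000 = 64.230670 u

64.2307 u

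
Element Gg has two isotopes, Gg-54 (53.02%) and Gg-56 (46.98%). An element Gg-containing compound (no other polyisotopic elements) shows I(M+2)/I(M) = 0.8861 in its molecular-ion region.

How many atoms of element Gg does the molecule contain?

With n Gg atoms, P(M+2)/P(M) = C(n,1)·p^(n−1)q / p^n = n·q/p = n · 0.4698/0.5302.
n = 0.8861 × 0.5302/0.4698 = 1.00 ≈ 1

1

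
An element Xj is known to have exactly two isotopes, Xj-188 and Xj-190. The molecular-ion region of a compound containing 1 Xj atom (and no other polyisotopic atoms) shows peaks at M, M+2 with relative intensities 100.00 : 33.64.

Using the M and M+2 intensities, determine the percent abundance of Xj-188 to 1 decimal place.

Let p = fractional abundance of Xj-188. I(M+2)/I(M) = [C(1,1)·p^0·(1−p)] / p^1 = 1·(1−p)/p = 33.64/100.00 = 0.3364
(1−p)/p = 0.3364/1 = 0.3364  ⇒  p = 1/(1 + 0.3364) = 0.7483
Xj-188: 74.8%, Xj-190: 25.2%.

74.8%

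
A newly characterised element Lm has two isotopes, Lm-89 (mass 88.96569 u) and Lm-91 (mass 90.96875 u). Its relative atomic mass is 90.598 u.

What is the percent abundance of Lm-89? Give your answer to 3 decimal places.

Let x be the fractional abundance of Lm-89; then Lm-91 has abundance 1 − x.
88.96569·x + 90.96875·(1 − x) = 90.598
(88.96569 − 90.96875)·x = 90.598 − 90.96875
x = -0.37075 / -2.00306 = 0.18509 → 18.509% Lm-89, 81.491% Lm-91.

18.509%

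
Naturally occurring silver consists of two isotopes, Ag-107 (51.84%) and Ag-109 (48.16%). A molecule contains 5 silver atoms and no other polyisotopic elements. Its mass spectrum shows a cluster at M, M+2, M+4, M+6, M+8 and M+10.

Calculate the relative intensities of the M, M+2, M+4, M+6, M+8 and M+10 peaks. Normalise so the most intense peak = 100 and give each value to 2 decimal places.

Expanding (0.5184 + 0.4816)^5:
P(M) = 0.5184^5 = 0.037439
P(M+2) = 5 × 0.5184^4 × 0.4816^1 = 0.173907
P(M+4) = 10 × 0.5184^3 × 0.4816^2 = 0.323123
P(M+6) = 10 × 0.5184^2 × 0.4816^3 = 0.300185
P(M+8) = 5 × 0.5184^1 × 0.4816^4 = 0.139438
P(M+10) = 0.4816^5 = 0.025908
The M+4 peak is largest (0.323123); scaling to 100 gives 11.59 : 53.82 : 100.00 : 92.90 : 43.15 : 8.02.

11.59 : 53.82 : 100.00 : 92.90 : 43.15 : 8.02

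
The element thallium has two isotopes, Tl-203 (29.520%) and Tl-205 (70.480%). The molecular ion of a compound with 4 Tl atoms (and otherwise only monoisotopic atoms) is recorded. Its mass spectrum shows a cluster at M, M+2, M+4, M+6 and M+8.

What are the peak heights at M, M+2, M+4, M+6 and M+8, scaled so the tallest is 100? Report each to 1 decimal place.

1.8 : 17.5 : 62.8 : 100.0 : 59.7

The 4 Tl atoms are independent, so intensities follow the terms of (0.29520 + 0.70480)^4.
P(M) = 0.29520^4 = 0.007594
P(M+2) = 4 × 0.29520^3 × 0.70480^1 = 0.072523
P(M+4) = 6 × 0.29520^2 × 0.70480^2 = 0.259726
P(M+6) = 4 × 0.29520^1 × 0.70480^3 = 0.413403
P(M+8) = 0.70480^4 = 0.246754
The M+6 peak is largest (0.413403); scaling to 100 gives 1.8 : 17.5 : 62.8 : 100.0 : 59.7.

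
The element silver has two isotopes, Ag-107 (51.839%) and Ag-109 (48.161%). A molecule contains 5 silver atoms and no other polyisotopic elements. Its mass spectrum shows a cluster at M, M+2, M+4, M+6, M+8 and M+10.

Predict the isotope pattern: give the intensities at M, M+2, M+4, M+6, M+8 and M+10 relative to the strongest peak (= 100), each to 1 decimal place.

11.6 : 53.8 : 100.0 : 92.9 : 43.2 : 8.0

Each Ag atom is independently Ag-107 (p = 0.51839) or Ag-109 (q = 0.48161); the cluster is the binomial expansion (p + q)^5.
P(M) = 0.51839^5 = 0.037435
P(M+2) = 5 × 0.51839^4 × 0.48161^1 = 0.173897
P(M+4) = 10 × 0.51839^3 × 0.48161^2 = 0.323118
P(M+6) = 10 × 0.51839^2 × 0.48161^3 = 0.300192
P(M+8) = 5 × 0.51839^1 × 0.48161^4 = 0.139447
P(M+10) = 0.48161^5 = 0.025911
The M+4 peak is largest (0.323118); scaling to 100 gives 11.6 : 53.8 : 100.0 : 92.9 : 43.2 : 8.0.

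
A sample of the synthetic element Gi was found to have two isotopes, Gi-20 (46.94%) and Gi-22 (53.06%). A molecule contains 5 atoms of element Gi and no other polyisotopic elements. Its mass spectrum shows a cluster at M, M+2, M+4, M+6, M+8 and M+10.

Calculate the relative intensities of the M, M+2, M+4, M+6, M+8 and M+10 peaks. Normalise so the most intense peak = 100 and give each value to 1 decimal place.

The 5 Gi atoms are independent, so intensities follow the terms of (0.4694 + 0.5306)^5.
P(M) = 0.4694^5 = 0.022788
P(M+2) = 5 × 0.4694^4 × 0.5306^1 = 0.128798
P(M+4) = 10 × 0.4694^3 × 0.5306^2 = 0.291181
P(M+6) = 10 × 0.4694^2 × 0.5306^3 = 0.329145
P(M+8) = 5 × 0.4694^1 × 0.5306^4 = 0.186030
P(M+10) = 0.5306^5 = 0.042057
The M+6 peak is largest (0.329145); scaling to 100 gives 6.9 : 39.1 : 88.5 : 100.0 : 56.5 : 12.8.

6.9 : 39.1 : 88.5 : 100.0 : 56.5 : 12.8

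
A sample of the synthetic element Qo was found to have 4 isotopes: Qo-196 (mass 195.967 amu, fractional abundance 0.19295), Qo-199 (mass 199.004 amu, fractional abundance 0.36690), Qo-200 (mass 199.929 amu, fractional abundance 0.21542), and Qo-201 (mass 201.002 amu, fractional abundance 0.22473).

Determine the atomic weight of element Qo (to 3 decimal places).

Weight each isotope mass by its fractional abundance: 0.19295 × 195.967 + 0.36690 × 199.004 + 0.21542 × 199.929 + 0.22473 × 201.002
= 37.8118 + 73.0146 + 43.0687 + 45.1712 = 199.0663 amu

199.066 amu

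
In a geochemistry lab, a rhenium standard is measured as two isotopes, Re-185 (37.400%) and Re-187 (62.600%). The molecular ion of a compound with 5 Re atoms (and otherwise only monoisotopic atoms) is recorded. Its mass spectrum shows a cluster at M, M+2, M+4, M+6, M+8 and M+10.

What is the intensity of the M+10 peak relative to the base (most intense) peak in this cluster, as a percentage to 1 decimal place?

28.0%

Binomial terms of (0.37400 + 0.62600)^5: M 0.0073, M+2 0.0612, M+4 0.2050, M+6 0.3431, M+8 0.2872, M+10 0.0961 → M+6 is the base peak.
P(M+6) = C(5,3) × 0.37400^2 × 0.62600^3 = 10 × 0.139876 × 0.24531438 = 0.343136 (base)
P(M+10) = C(5,5) × 0.37400^0 × 0.62600^5 = 1 × 1.0000 × 0.09613282 = 0.096133
Relative intensity = 0.096133 / 0.343136 × 100 = 28.0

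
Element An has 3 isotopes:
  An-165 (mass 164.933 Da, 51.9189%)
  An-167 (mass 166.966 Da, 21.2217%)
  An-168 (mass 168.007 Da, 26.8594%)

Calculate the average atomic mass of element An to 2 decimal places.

166.19 Da

Average mass = Σ (abundance × isotope mass) = 0.519189 × 164.933 + 0.212217 × 166.966 + 0.268594 × 168.007
= 85.6314 + 35.4330 + 45.1257 = 166.1901 Da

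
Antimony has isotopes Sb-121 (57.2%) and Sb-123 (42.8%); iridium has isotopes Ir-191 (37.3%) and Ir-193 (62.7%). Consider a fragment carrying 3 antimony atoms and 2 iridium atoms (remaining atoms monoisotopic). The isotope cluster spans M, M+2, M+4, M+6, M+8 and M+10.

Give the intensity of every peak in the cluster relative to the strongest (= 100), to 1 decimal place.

8.1 : 45.2 : 97.1 : 100.0 : 49.6 : 9.5

Antimony pattern (n=3): 0.18714925 : 0.42010426 : 0.31434374 : 0.07840275
Iridium pattern (n=2): 0.139129 : 0.467742 : 0.393129
Convolve the two distributions (both contribute in 2-u steps):
  M: 0.18714925×0.139129 = 0.026038
  M+2: 0.18714925×0.467742 + 0.42010426×0.139129 = 0.145986
  M+4: 0.18714925×0.393129 + 0.42010426×0.467742 + 0.31434374×0.139129 = 0.313809
  M+6: 0.42010426×0.393129 + 0.31434374×0.467742 + 0.07840275×0.139129 = 0.323095
  M+8: 0.31434374×0.393129 + 0.07840275×0.467742 = 0.160250
  M+10: 0.07840275×0.393129 = 0.030822
Scale to base peak (0.323095) = 100: 8.1 : 45.2 : 97.1 : 100.0 : 49.6 : 9.5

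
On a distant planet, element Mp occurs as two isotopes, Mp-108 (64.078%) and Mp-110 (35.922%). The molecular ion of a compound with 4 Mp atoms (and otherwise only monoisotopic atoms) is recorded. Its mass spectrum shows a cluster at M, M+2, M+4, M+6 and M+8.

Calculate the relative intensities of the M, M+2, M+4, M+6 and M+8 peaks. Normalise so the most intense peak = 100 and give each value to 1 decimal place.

Expanding (0.64078 + 0.35922)^4:
P(M) = 0.64078^4 = 0.168592
P(M+2) = 4 × 0.64078^3 × 0.35922^1 = 0.378048
P(M+4) = 6 × 0.64078^2 × 0.35922^2 = 0.317900
P(M+6) = 4 × 0.64078^1 × 0.35922^3 = 0.118809
P(M+8) = 0.35922^4 = 0.016651
The M+2 peak is largest (0.378048); scaling to 100 gives 44.6 : 100.0 : 84.1 : 31.4 : 4.4.

44.6 : 100.0 : 84.1 : 31.4 : 4.4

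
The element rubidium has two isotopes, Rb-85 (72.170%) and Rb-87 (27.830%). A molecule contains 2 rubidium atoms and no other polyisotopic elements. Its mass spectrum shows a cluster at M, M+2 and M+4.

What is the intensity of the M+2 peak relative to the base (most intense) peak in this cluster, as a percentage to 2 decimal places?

77.12%

Binomial terms of (0.72170 + 0.27830)^2: M 0.5209, M+2 0.4017, M+4 0.0775 → M is the base peak.
P(M) = C(2,0) × 0.72170^2 × 0.27830^0 = 1 × 0.52085089 × 1.0000 = 0.520851 (base)
P(M+2) = C(2,1) × 0.72170^1 × 0.27830^1 = 2 × 0.7217 × 0.2783 = 0.401698
Relative intensity = 0.401698 / 0.520851 × 100 = 77.12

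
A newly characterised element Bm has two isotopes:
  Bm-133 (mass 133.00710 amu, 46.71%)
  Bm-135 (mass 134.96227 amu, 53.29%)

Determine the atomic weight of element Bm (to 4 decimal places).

Weight each isotope mass by its fractional abundance: 0.4671 × 133.00710 + 0.5329 × 134.96227
= 62.127616 + 71.921394 = 134.049010 amu

134.0490 amu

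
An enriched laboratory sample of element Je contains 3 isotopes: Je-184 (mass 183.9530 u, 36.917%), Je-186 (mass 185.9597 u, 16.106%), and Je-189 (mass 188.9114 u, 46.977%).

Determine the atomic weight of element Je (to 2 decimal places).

186.61 u

Average mass = Σ (abundance × isotope mass) = 0.36917 × 183.9530 + 0.16106 × 185.9597 + 0.46977 × 188.9114
= 67.90993 + 29.95067 + 88.74491 = 186.60551 u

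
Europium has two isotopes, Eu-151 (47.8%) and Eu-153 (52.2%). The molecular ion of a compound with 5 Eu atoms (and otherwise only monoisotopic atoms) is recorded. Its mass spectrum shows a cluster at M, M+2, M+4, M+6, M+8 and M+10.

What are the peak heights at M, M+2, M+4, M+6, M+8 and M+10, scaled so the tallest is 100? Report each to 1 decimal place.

7.7 : 41.9 : 91.6 : 100.0 : 54.6 : 11.9

The 5 Eu atoms are independent, so intensities follow the terms of (0.478 + 0.522)^5.
P(M) = 0.478^5 = 0.024954
P(M+2) = 5 × 0.478^4 × 0.522^1 = 0.136255
P(M+4) = 10 × 0.478^3 × 0.522^2 = 0.297594
P(M+6) = 10 × 0.478^2 × 0.522^3 = 0.324988
P(M+8) = 5 × 0.478^1 × 0.522^4 = 0.177452
P(M+10) = 0.522^5 = 0.038757
The M+6 peak is largest (0.324988); scaling to 100 gives 7.7 : 41.9 : 91.6 : 100.0 : 54.6 : 11.9.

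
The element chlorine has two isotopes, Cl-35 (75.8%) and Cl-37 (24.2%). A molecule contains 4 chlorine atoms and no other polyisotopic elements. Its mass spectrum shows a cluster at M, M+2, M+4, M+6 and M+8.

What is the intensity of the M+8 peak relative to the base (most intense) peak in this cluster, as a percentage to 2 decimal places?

Binomial terms of (0.758 + 0.242)^4: M 0.3301, M+2 0.4216, M+4 0.2019, M+6 0.0430, M+8 0.0034 → M+2 is the base peak.
P(M+2) = C(4,1) × 0.758^3 × 0.242^1 = 4 × 0.43551951 × 0.2420 = 0.421583 (base)
P(M+8) = C(4,4) × 0.758^0 × 0.242^4 = 1 × 1.0000 × 0.00342974 = 0.003430
Relative intensity = 0.003430 / 0.421583 × 100 = 0.81

0.81%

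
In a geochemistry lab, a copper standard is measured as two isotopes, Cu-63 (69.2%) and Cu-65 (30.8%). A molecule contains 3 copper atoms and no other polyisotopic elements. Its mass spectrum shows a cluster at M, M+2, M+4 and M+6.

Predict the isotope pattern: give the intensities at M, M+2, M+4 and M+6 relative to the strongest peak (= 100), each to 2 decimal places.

74.89 : 100.00 : 44.51 : 6.60

Expanding (0.692 + 0.308)^3:
P(M) = 0.692^3 = 0.331374
P(M+2) = 3 × 0.692^2 × 0.308^1 = 0.442470
P(M+4) = 3 × 0.692^1 × 0.308^2 = 0.196938
P(M+6) = 0.308^3 = 0.029218
The M+2 peak is largest (0.442470); scaling to 100 gives 74.89 : 100.00 : 44.51 : 6.60.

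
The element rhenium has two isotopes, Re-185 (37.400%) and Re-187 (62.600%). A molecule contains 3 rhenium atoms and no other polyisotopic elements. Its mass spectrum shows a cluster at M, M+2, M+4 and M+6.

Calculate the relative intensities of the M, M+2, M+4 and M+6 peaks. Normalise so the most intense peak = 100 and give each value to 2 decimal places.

11.90 : 59.74 : 100.00 : 55.79

Expanding (0.37400 + 0.62600)^3:
P(M) = 0.37400^3 = 0.052314
P(M+2) = 3 × 0.37400^2 × 0.62600^1 = 0.262687
P(M+4) = 3 × 0.37400^1 × 0.62600^2 = 0.439685
P(M+6) = 0.62600^3 = 0.245314
The M+4 peak is largest (0.439685); scaling to 100 gives 11.90 : 59.74 : 100.00 : 55.79.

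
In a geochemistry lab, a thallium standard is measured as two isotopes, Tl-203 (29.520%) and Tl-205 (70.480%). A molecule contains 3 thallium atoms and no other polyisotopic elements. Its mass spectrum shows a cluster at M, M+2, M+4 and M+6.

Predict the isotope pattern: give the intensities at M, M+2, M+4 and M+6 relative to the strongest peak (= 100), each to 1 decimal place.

5.8 : 41.9 : 100.0 : 79.6

Each Tl atom is independently Tl-203 (p = 0.29520) or Tl-205 (q = 0.70480); the cluster is the binomial expansion (p + q)^3.
P(M) = 0.29520^3 = 0.025725
P(M+2) = 3 × 0.29520^2 × 0.70480^1 = 0.184255
P(M+4) = 3 × 0.29520^1 × 0.70480^2 = 0.439916
P(M+6) = 0.70480^3 = 0.350104
The M+4 peak is largest (0.439916); scaling to 100 gives 5.8 : 41.9 : 100.0 : 79.6.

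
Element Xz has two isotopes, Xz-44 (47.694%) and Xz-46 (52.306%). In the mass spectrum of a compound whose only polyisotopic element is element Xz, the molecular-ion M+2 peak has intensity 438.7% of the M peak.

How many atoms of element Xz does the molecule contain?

For n independent Xz atoms, I(M+2)/I(M) = n · (abundance Xz-46) / (abundance Xz-44) = n · 0.52306/0.47694.
n = 4.387 × 0.47694/0.52306 = 4.00 ≈ 4

4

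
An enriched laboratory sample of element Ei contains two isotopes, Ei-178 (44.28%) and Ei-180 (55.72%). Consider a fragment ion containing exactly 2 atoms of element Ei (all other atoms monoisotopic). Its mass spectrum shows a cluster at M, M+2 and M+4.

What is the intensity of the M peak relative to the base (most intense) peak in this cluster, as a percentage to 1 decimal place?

39.7%

Term probabilities: M 0.1961, M+2 0.4935, M+4 0.3105. Base peak = M+2.
P(M+2) = C(2,1) × 0.4428^1 × 0.5572^1 = 2 × 0.4428 × 0.5572 = 0.493456 (base)
P(M) = C(2,0) × 0.4428^2 × 0.5572^0 = 1 × 0.19607184 × 1.0000 = 0.196072
Relative intensity = 0.196072 / 0.493456 × 100 = 39.7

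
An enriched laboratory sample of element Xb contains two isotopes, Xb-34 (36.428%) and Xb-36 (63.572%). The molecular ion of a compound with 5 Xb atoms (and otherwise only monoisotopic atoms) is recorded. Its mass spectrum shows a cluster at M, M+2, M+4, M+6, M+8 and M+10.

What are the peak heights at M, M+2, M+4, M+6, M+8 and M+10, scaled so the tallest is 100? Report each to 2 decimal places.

Each Xb atom is independently Xb-34 (p = 0.36428) or Xb-36 (q = 0.63572); the cluster is the binomial expansion (p + q)^5.
P(M) = 0.36428^5 = 0.006415
P(M+2) = 5 × 0.36428^4 × 0.63572^1 = 0.055973
P(M+4) = 10 × 0.36428^3 × 0.63572^2 = 0.195361
P(M+6) = 10 × 0.36428^2 × 0.63572^3 = 0.340932
P(M+8) = 5 × 0.36428^1 × 0.63572^4 = 0.297488
P(M+10) = 0.63572^5 = 0.103832
The M+6 peak is largest (0.340932); scaling to 100 gives 1.88 : 16.42 : 57.30 : 100.00 : 87.26 : 30.46.

1.88 : 16.42 : 57.30 : 100.00 : 87.26 : 30.46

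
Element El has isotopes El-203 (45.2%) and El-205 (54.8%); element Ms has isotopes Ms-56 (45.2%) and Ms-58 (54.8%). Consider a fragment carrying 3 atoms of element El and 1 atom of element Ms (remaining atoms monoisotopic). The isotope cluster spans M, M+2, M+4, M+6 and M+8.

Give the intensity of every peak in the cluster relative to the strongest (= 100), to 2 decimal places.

11.34 : 54.99 : 100.00 : 80.83 : 24.50

Element El pattern (n=3): 0.09234541 : 0.33587578 : 0.40721222 : 0.16456659
Element Ms pattern (n=1): 0.4520 : 0.5480
Convolve the two distributions (both contribute in 2-u steps):
  M: 0.09234541×0.4520 = 0.041740
  M+2: 0.09234541×0.5480 + 0.33587578×0.4520 = 0.202421
  M+4: 0.33587578×0.5480 + 0.40721222×0.4520 = 0.368120
  M+6: 0.40721222×0.5480 + 0.16456659×0.4520 = 0.297536
  M+8: 0.16456659×0.5480 = 0.090182
Scale to base peak (0.368120) = 100: 11.34 : 54.99 : 100.00 : 80.83 : 24.50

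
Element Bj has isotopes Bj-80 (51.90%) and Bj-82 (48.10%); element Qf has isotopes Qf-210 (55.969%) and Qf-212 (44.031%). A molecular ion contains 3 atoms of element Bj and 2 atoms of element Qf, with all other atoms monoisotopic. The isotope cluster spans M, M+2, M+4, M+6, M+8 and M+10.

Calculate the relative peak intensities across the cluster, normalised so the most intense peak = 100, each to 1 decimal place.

13.2 : 57.5 : 100.0 : 86.8 : 37.6 : 6.5

Element Bj pattern (n=3): 0.13979836 : 0.38868792 : 0.36022908 : 0.11128464
Element Qf pattern (n=2): 0.3132529 : 0.49287421 : 0.1938729
Convolve the two distributions (both contribute in 2-u steps):
  M: 0.13979836×0.3132529 = 0.043792
  M+2: 0.13979836×0.49287421 + 0.38868792×0.3132529 = 0.190661
  M+4: 0.13979836×0.1938729 + 0.38868792×0.49287421 + 0.36022908×0.3132529 = 0.331520
  M+6: 0.38868792×0.1938729 + 0.36022908×0.49287421 + 0.11128464×0.3132529 = 0.287764
  M+8: 0.36022908×0.1938729 + 0.11128464×0.49287421 = 0.124688
  M+10: 0.11128464×0.1938729 = 0.021575
Scale to base peak (0.331520) = 100: 13.2 : 57.5 : 100.0 : 86.8 : 37.6 : 6.5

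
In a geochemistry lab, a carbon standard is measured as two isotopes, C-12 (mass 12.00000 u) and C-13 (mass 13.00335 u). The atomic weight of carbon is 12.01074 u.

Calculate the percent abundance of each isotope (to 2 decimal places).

Writing the weighted mean with unknown fraction x of C-12:
12.00000·x + 13.00335·(1 − x) = 12.01074
(12.00000 − 13.00335)·x = 12.01074 − 13.00335
x = -0.99261 / -1.00335 = 0.98930 → 98.93% C-12, 1.07% C-13.

C-12: 98.93%, C-13: 1.07%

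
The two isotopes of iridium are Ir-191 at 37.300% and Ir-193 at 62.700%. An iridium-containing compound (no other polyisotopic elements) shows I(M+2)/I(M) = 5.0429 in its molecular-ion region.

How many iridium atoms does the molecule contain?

3

With n Ir atoms, P(M+2)/P(M) = C(n,1)·p^(n−1)q / p^n = n·q/p = n · 0.62700/0.37300.
n = 5.0429 × 0.37300/0.62700 = 3.00 ≈ 3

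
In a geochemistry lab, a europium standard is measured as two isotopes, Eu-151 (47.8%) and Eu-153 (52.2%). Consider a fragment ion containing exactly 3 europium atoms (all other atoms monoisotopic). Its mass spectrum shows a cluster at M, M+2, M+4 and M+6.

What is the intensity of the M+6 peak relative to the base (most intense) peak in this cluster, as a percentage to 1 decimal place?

Binomial terms of (0.478 + 0.522)^3: M 0.1092, M+2 0.3578, M+4 0.3907, M+6 0.1422 → M+4 is the base peak.
P(M+4) = C(3,2) × 0.478^1 × 0.522^2 = 3 × 0.4780 × 0.272484 = 0.390742 (base)
P(M+6) = C(3,3) × 0.478^0 × 0.522^3 = 1 × 1.0000 × 0.14223665 = 0.142237
Relative intensity = 0.142237 / 0.390742 × 100 = 36.4

36.4%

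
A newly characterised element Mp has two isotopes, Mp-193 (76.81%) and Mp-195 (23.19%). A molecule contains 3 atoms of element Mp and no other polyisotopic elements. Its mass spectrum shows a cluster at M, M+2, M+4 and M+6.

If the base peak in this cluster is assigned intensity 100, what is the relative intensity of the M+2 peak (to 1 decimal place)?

90.6

Binomial terms of (0.7681 + 0.2319)^3: M 0.4532, M+2 0.4104, M+4 0.1239, M+6 0.0125 → M is the base peak.
P(M) = C(3,0) × 0.7681^3 × 0.2319^0 = 1 × 0.4531618 × 1.0000 = 0.453162 (base)
P(M+2) = C(3,1) × 0.7681^2 × 0.2319^1 = 3 × 0.58997761 × 0.2319 = 0.410447
Relative intensity = 0.410447 / 0.453162 × 100 = 90.6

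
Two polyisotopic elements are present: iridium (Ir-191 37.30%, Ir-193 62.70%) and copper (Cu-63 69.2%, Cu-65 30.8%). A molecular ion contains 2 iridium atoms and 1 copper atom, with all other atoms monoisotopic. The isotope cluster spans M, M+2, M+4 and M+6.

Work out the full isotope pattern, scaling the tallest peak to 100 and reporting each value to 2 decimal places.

23.14 : 88.08 : 100.00 : 29.10

Iridium pattern (n=2): 0.139129 : 0.467742 : 0.393129
Copper pattern (n=1): 0.6920 : 0.3080
Convolve the two distributions (both contribute in 2-u steps):
  M: 0.139129×0.6920 = 0.096277
  M+2: 0.139129×0.3080 + 0.467742×0.6920 = 0.366529
  M+4: 0.467742×0.3080 + 0.393129×0.6920 = 0.416110
  M+6: 0.393129×0.3080 = 0.121084
Scale to base peak (0.416110) = 100: 23.14 : 88.08 : 100.00 : 29.10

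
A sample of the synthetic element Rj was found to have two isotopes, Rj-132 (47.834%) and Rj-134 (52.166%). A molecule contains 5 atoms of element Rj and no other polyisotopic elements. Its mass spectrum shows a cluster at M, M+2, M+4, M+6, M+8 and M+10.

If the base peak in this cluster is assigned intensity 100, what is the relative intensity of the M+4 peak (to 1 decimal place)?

(0.47834 + 0.52166)^5 gives M 0.0250, M+2 0.1366, M+4 0.2978, M+6 0.3248, M+8 0.1771, M+10 0.0386; the largest is M+6.
P(M+6) = C(5,3) × 0.47834^2 × 0.52166^3 = 10 × 0.22880916 × 0.1419589 = 0.324815 (base)
P(M+4) = C(5,2) × 0.47834^3 × 0.52166^2 = 10 × 0.10944857 × 0.27212916 = 0.297841
Relative intensity = 0.297841 / 0.324815 × 100 = 91.7

91.7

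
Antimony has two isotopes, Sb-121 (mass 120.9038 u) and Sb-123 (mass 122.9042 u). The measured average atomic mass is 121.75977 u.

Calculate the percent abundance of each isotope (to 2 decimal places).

Sb-121: 57.21%, Sb-123: 42.79%

Writing the weighted mean with unknown fraction x of Sb-121:
120.9038·x + 122.9042·(1 − x) = 121.75977
(120.9038 − 122.9042)·x = 121.75977 − 122.9042
x = -1.14443 / -2.0004 = 0.57210 → 57.21% Sb-121, 42.79% Sb-123.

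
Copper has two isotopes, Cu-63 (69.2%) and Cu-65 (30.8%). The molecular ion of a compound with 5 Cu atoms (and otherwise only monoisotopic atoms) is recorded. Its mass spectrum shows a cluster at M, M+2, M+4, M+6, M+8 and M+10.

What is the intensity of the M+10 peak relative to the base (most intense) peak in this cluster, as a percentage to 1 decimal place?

Binomial terms of (0.692 + 0.308)^5: M 0.1587, M+2 0.3531, M+4 0.3144, M+6 0.1399, M+8 0.0311, M+10 0.0028 → M+2 is the base peak.
P(M+2) = C(5,1) × 0.692^4 × 0.308^1 = 5 × 0.22931073 × 0.3080 = 0.353139 (base)
P(M+10) = C(5,5) × 0.692^0 × 0.308^5 = 1 × 1.0000 × 0.00277175 = 0.002772
Relative intensity = 0.002772 / 0.353139 × 100 = 0.8

0.8%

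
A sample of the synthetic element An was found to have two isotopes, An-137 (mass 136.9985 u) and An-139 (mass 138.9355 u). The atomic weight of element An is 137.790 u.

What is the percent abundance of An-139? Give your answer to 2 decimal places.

Writing the weighted mean with unknown fraction x of An-137:
136.9985·x + 138.9355·(1 − x) = 137.790
(136.9985 − 138.9355)·x = 137.790 − 138.9355
x = -1.1455 / -1.9370 = 0.59138 → 59.14% An-137, 40.86% An-139.

40.86%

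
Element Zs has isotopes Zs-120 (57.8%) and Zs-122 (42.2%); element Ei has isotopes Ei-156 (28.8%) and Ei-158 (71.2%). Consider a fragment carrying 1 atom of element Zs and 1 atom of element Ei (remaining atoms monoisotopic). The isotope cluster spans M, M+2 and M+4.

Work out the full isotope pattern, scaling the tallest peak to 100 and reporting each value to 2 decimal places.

31.23 : 100.00 : 56.36

Element Zs pattern (n=1): 0.5780 : 0.4220
Element Ei pattern (n=1): 0.2880 : 0.7120
Convolve the two distributions (both contribute in 2-u steps):
  M: 0.5780×0.2880 = 0.166464
  M+2: 0.5780×0.7120 + 0.4220×0.2880 = 0.533072
  M+4: 0.4220×0.7120 = 0.300464
Scale to base peak (0.533072) = 100: 31.23 : 100.00 : 56.36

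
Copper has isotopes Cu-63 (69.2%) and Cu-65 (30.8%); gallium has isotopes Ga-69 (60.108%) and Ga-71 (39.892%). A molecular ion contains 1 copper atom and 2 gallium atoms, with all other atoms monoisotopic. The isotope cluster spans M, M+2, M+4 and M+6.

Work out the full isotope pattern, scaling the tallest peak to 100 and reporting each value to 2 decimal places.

Copper pattern (n=1): 0.6920 : 0.3080
Gallium pattern (n=2): 0.36129717 : 0.47956567 : 0.15913717
Convolve the two distributions (both contribute in 2-u steps):
  M: 0.6920×0.36129717 = 0.250018
  M+2: 0.6920×0.47956567 + 0.3080×0.36129717 = 0.443139
  M+4: 0.6920×0.15913717 + 0.3080×0.47956567 = 0.257829
  M+6: 0.3080×0.15913717 = 0.049014
Scale to base peak (0.443139) = 100: 56.42 : 100.00 : 58.18 : 11.06

56.42 : 100.00 : 58.18 : 11.06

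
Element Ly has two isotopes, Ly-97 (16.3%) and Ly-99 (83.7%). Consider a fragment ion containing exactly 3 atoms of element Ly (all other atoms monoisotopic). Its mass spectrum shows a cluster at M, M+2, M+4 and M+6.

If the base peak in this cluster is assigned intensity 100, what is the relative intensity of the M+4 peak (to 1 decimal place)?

58.4

Term probabilities: M 0.0043, M+2 0.0667, M+4 0.3426, M+6 0.5864. Base peak = M+6.
P(M+6) = C(3,3) × 0.163^0 × 0.837^3 = 1 × 1.0000 × 0.58637625 = 0.586376 (base)
P(M+4) = C(3,2) × 0.163^1 × 0.837^2 = 3 × 0.1630 × 0.700569 = 0.342578
Relative intensity = 0.342578 / 0.586376 × 100 = 58.4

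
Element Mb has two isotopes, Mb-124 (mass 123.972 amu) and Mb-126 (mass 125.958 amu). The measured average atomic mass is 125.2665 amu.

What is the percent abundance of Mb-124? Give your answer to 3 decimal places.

34.819%

With x = fraction of Mb-124 (so Mb-126 is 1 − x):
123.972·x + 125.958·(1 − x) = 125.2665
(123.972 − 125.958)·x = 125.2665 − 125.958
x = -0.6915 / -1.986 = 0.34819 → 34.819% Mb-124, 65.181% Mb-126.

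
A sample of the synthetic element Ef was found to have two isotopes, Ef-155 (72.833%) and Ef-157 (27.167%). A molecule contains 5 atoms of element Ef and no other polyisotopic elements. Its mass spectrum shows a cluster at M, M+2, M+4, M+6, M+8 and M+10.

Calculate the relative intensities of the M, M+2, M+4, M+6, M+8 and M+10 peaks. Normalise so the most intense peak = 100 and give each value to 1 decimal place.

Each Ef atom is independently Ef-155 (p = 0.72833) or Ef-157 (q = 0.27167); the cluster is the binomial expansion (p + q)^5.
P(M) = 0.72833^5 = 0.204947
P(M+2) = 5 × 0.72833^4 × 0.27167^1 = 0.382230
P(M+4) = 10 × 0.72833^3 × 0.27167^2 = 0.285146
P(M+6) = 10 × 0.72833^2 × 0.27167^3 = 0.106361
P(M+8) = 5 × 0.72833^1 × 0.27167^4 = 0.019836
P(M+10) = 0.27167^5 = 0.001480
The M+2 peak is largest (0.382230); scaling to 100 gives 53.6 : 100.0 : 74.6 : 27.8 : 5.2 : 0.4.

53.6 : 100.0 : 74.6 : 27.8 : 5.2 : 0.4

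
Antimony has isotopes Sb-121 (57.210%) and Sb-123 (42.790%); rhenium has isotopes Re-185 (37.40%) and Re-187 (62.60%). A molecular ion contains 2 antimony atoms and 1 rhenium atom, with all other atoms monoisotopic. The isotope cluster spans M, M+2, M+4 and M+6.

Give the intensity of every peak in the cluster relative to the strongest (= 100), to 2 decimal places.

Antimony pattern (n=2): 0.32729841 : 0.48960318 : 0.18309841
Rhenium pattern (n=1): 0.3740 : 0.6260
Convolve the two distributions (both contribute in 2-u steps):
  M: 0.32729841×0.3740 = 0.122410
  M+2: 0.32729841×0.6260 + 0.48960318×0.3740 = 0.388000
  M+4: 0.48960318×0.6260 + 0.18309841×0.3740 = 0.374970
  M+6: 0.18309841×0.6260 = 0.114620
Scale to base peak (0.388000) = 100: 31.55 : 100.00 : 96.64 : 29.54

31.55 : 100.00 : 96.64 : 29.54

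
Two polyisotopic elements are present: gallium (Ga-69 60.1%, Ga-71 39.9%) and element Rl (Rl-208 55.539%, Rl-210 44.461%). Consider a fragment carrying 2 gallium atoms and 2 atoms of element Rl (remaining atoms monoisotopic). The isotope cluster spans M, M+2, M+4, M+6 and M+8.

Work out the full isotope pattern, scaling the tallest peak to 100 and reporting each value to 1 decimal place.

31.2 : 91.3 : 100.0 : 48.5 : 8.8

Gallium pattern (n=2): 0.361201 : 0.479598 : 0.159201
Element Rl pattern (n=2): 0.30845805 : 0.4938639 : 0.19767805
Convolve the two distributions (both contribute in 2-u steps):
  M: 0.361201×0.30845805 = 0.111415
  M+2: 0.361201×0.4938639 + 0.479598×0.30845805 = 0.326320
  M+4: 0.361201×0.19767805 + 0.479598×0.4938639 + 0.159201×0.30845805 = 0.357364
  M+6: 0.479598×0.19767805 + 0.159201×0.4938639 = 0.173430
  M+8: 0.159201×0.19767805 = 0.031471
Scale to base peak (0.357364) = 100: 31.2 : 91.3 : 100.0 : 48.5 : 8.8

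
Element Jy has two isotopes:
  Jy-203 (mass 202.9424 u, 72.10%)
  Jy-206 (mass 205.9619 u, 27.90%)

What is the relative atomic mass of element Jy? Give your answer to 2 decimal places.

203.78 u

The abundance-weighted mean is 0.7210 × 202.9424 + 0.2790 × 205.9619
= 146.32147 + 57.46337 = 203.78484 u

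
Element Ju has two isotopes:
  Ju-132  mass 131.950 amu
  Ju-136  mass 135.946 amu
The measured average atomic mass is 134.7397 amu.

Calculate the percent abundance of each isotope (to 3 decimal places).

Ju-132: 30.188%, Ju-136: 69.812%

Writing the weighted mean with unknown fraction x of Ju-132:
131.950·x + 135.946·(1 − x) = 134.7397
(131.950 − 135.946)·x = 134.7397 − 135.946
x = -1.2063 / -3.996 = 0.30188 → 30.188% Ju-132, 69.812% Ju-136.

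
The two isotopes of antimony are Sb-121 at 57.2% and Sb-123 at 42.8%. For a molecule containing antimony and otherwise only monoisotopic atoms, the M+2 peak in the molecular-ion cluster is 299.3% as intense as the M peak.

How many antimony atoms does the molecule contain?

4

The M+2/M ratio from n Sb atoms is n · q/p = n · 0.428/0.572.
n = 2.993 × 0.572/0.428 = 4.00 ≈ 4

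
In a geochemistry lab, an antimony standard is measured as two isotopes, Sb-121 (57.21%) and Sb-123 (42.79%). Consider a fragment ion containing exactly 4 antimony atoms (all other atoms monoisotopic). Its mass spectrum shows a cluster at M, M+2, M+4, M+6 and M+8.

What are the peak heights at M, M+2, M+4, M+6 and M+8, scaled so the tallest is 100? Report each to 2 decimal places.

29.79 : 89.13 : 100.00 : 49.86 : 9.32

Each Sb atom is independently Sb-121 (p = 0.5721) or Sb-123 (q = 0.4279); the cluster is the binomial expansion (p + q)^4.
P(M) = 0.5721^4 = 0.107124
P(M+2) = 4 × 0.5721^3 × 0.4279^1 = 0.320493
P(M+4) = 6 × 0.5721^2 × 0.4279^2 = 0.359567
P(M+6) = 4 × 0.5721^1 × 0.4279^3 = 0.179291
P(M+8) = 0.4279^4 = 0.033525
The M+4 peak is largest (0.359567); scaling to 100 gives 29.79 : 89.13 : 100.00 : 49.86 : 9.32.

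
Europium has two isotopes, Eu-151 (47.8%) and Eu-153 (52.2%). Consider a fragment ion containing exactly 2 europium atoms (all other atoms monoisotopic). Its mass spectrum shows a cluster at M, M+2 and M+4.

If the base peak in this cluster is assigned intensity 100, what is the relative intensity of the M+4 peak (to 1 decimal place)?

Term probabilities: M 0.2285, M+2 0.4990, M+4 0.2725. Base peak = M+2.
P(M+2) = C(2,1) × 0.478^1 × 0.522^1 = 2 × 0.4780 × 0.5220 = 0.499032 (base)
P(M+4) = C(2,2) × 0.478^0 × 0.522^2 = 1 × 1.0000 × 0.272484 = 0.272484
Relative intensity = 0.272484 / 0.499032 × 100 = 54.6

54.6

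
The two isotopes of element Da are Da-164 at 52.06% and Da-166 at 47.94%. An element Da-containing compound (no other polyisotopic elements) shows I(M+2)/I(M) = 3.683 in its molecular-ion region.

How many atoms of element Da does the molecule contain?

For n independent Da atoms, I(M+2)/I(M) = n · (abundance Da-166) / (abundance Da-164) = n · 0.4794/0.5206.
n = 3.683 × 0.5206/0.4794 = 4.00 ≈ 4

4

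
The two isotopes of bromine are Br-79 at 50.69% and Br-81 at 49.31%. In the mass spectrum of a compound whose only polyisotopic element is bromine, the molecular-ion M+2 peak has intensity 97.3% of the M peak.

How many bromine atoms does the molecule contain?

For n independent Br atoms, I(M+2)/I(M) = n · (abundance Br-81) / (abundance Br-79) = n · 0.4931/0.5069.
n = 0.973 × 0.5069/0.4931 = 1.00 ≈ 1

1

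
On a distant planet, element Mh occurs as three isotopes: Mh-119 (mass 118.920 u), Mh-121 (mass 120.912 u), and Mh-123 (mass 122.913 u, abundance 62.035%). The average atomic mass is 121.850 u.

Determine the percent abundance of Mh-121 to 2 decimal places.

22.74%

Let x and y be the fractions of Mh-119 and Mh-121. Then x + y = 1 − 0.62035 = 0.37965 and 118.920x + 120.912y = 121.850 − 0.62035×122.913 = 45.60092045.
Substituting: 118.920x + 120.912(0.37965 − x) = 45.60092045
(118.920 − 120.912)x = -0.30332035  ⇒  x = 0.15227, y = 0.22738
Mh-119: 15.23%, Mh-121: 22.74%.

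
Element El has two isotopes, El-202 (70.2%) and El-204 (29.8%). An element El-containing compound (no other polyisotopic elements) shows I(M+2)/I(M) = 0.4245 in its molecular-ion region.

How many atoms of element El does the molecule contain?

With n El atoms, P(M+2)/P(M) = C(n,1)·p^(n−1)q / p^n = n·q/p = n · 0.298/0.702.
n = 0.4245 × 0.702/0.298 = 1.00 ≈ 1

1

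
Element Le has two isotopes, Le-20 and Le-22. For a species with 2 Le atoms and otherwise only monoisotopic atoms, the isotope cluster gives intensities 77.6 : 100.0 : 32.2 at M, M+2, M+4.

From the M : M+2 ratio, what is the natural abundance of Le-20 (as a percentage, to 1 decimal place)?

60.8%

If p is the fraction of Le that is Le-20, then I(M+2)/I(M) = [C(2,1)·p^1·(1−p)] / p^2 = 2·(1−p)/p = 100.0/77.6 = 1.2887
(1−p)/p = 1.2887/2 = 0.6443  ⇒  p = 1/(1 + 0.6443) = 0.6082
Le-20: 60.8%, Le-22: 39.2%.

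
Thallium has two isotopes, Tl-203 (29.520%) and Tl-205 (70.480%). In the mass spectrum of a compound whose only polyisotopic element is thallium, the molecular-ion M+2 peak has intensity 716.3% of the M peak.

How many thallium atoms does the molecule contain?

3

The M+2/M ratio from n Tl atoms is n · q/p = n · 0.70480/0.29520.
n = 7.163 × 0.29520/0.70480 = 3.00 ≈ 3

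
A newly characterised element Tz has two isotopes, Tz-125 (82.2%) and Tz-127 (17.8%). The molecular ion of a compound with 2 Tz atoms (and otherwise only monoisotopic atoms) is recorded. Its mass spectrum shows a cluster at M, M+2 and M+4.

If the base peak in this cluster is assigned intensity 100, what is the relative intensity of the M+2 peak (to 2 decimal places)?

Binomial terms of (0.822 + 0.178)^2: M 0.6757, M+2 0.2926, M+4 0.0317 → M is the base peak.
P(M) = C(2,0) × 0.822^2 × 0.178^0 = 1 × 0.675684 × 1.0000 = 0.675684 (base)
P(M+2) = C(2,1) × 0.822^1 × 0.178^1 = 2 × 0.8220 × 0.1780 = 0.292632
Relative intensity = 0.292632 / 0.675684 × 100 = 43.31

43.31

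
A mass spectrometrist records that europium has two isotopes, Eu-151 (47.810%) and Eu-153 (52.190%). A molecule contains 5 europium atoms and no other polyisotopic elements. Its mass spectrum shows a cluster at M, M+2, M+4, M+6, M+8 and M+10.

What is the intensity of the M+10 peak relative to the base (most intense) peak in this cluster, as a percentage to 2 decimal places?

(0.47810 + 0.52190)^5 gives M 0.0250, M+2 0.1363, M+4 0.2977, M+6 0.3249, M+8 0.1774, M+10 0.0387; the largest is M+6.
P(M+6) = C(5,3) × 0.47810^2 × 0.52190^3 = 10 × 0.22857961 × 0.14215492 = 0.324937 (base)
P(M+10) = C(5,5) × 0.47810^0 × 0.52190^5 = 1 × 1.0000 × 0.0387201 = 0.038720
Relative intensity = 0.038720 / 0.324937 × 100 = 11.92

11.92%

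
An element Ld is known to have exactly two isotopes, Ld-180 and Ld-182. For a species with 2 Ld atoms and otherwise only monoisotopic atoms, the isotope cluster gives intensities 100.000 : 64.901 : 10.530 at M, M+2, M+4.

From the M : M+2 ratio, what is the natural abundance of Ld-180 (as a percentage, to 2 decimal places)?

If p is the fraction of Ld that is Ld-180, then I(M+2)/I(M) = [C(2,1)·p^1·(1−p)] / p^2 = 2·(1−p)/p = 64.901/100.000 = 0.6490
(1−p)/p = 0.6490/2 = 0.3245  ⇒  p = 1/(1 + 0.3245) = 0.7550
Ld-180: 75.50%, Ld-182: 24.50%.

75.50%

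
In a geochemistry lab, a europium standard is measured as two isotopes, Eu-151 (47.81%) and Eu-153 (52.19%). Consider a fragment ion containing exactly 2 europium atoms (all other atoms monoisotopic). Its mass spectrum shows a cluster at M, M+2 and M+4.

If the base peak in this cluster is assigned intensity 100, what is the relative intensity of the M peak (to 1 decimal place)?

45.8

Binomial terms of (0.4781 + 0.5219)^2: M 0.2286, M+2 0.4990, M+4 0.2724 → M+2 is the base peak.
P(M+2) = C(2,1) × 0.4781^1 × 0.5219^1 = 2 × 0.4781 × 0.5219 = 0.499041 (base)
P(M) = C(2,0) × 0.4781^2 × 0.5219^0 = 1 × 0.22857961 × 1.0000 = 0.228580
Relative intensity = 0.228580 / 0.499041 × 100 = 45.8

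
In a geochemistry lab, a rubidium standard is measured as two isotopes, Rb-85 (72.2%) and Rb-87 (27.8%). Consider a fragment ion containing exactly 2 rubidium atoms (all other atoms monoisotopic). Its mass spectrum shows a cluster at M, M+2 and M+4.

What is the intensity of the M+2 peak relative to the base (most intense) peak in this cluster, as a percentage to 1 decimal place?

Term probabilities: M 0.5213, M+2 0.4014, M+4 0.0773. Base peak = M.
P(M) = C(2,0) × 0.722^2 × 0.278^0 = 1 × 0.521284 × 1.0000 = 0.521284 (base)
P(M+2) = C(2,1) × 0.722^1 × 0.278^1 = 2 × 0.7220 × 0.2780 = 0.401432
Relative intensity = 0.401432 / 0.521284 × 100 = 77.0

77.0%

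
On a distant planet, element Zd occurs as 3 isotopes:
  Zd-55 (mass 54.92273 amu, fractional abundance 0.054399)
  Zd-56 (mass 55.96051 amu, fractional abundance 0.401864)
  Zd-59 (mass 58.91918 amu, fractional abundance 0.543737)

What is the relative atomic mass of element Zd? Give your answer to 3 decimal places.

Weight each isotope mass by its fractional abundance: 0.054399 × 54.92273 + 0.401864 × 55.96051 + 0.543737 × 58.91918
= 2.987742 + 22.488514 + 32.036538 = 57.512794 amu

57.513 amu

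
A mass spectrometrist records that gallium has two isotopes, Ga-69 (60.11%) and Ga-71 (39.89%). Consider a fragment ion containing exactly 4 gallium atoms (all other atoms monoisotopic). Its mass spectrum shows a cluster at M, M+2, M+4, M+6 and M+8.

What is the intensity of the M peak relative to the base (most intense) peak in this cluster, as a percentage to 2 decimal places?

(0.6011 + 0.3989)^4 gives M 0.1306, M+2 0.3465, M+4 0.3450, M+6 0.1526, M+8 0.0253; the largest is M+2.
P(M+2) = C(4,1) × 0.6011^3 × 0.3989^1 = 4 × 0.21719018 × 0.3989 = 0.346549 (base)
P(M) = C(4,0) × 0.6011^4 × 0.3989^0 = 1 × 0.13055302 × 1.0000 = 0.130553
Relative intensity = 0.130553 / 0.346549 × 100 = 37.67

37.67%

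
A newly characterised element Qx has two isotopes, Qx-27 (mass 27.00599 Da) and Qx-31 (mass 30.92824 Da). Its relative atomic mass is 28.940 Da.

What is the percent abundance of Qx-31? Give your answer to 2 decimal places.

With x = fraction of Qx-27 (so Qx-31 is 1 − x):
27.00599·x + 30.92824·(1 − x) = 28.940
(27.00599 − 30.92824)·x = 28.940 − 30.92824
x = -1.98824 / -3.92225 = 0.50691 → 50.69% Qx-27, 49.31% Qx-31.

49.31%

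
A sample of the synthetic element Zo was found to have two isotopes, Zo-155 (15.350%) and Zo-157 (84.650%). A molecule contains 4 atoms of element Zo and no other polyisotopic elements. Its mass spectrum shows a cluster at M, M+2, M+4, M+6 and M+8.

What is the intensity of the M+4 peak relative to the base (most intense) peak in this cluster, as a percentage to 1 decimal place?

Term probabilities: M 0.0006, M+2 0.0122, M+4 0.1013, M+6 0.3724, M+8 0.5135. Base peak = M+8.
P(M+8) = C(4,4) × 0.15350^0 × 0.84650^4 = 1 × 1.0000 × 0.51346146 = 0.513461 (base)
P(M+4) = C(4,2) × 0.15350^2 × 0.84650^2 = 6 × 0.02356225 × 0.71656225 = 0.101303
Relative intensity = 0.101303 / 0.513461 × 100 = 19.7

19.7%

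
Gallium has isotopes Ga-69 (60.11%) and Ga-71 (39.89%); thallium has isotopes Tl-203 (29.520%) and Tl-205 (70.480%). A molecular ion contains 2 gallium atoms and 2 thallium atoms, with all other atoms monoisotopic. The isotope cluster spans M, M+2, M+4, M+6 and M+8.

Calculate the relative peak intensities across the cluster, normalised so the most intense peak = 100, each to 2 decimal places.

8.01 : 48.90 : 100.00 : 77.48 : 20.12

Gallium pattern (n=2): 0.36132121 : 0.47955758 : 0.15912121
Thallium pattern (n=2): 0.08714304 : 0.41611392 : 0.49674304
Convolve the two distributions (both contribute in 2-u steps):
  M: 0.36132121×0.08714304 = 0.031487
  M+2: 0.36132121×0.41611392 + 0.47955758×0.08714304 = 0.192141
  M+4: 0.36132121×0.49674304 + 0.47955758×0.41611392 + 0.15912121×0.08714304 = 0.392901
  M+6: 0.47955758×0.49674304 + 0.15912121×0.41611392 = 0.304429
  M+8: 0.15912121×0.49674304 = 0.079042
Scale to base peak (0.392901) = 100: 8.01 : 48.90 : 100.00 : 77.48 : 20.12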